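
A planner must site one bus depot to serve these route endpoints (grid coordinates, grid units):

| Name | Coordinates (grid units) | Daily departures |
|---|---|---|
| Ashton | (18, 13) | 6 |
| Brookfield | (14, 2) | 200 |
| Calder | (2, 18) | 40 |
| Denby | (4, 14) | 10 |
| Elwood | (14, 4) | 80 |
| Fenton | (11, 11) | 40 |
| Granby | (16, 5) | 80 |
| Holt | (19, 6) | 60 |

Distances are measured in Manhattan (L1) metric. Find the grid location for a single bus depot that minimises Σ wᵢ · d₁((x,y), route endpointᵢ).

Manhattan distance separates: Σwᵢ(|x−xᵢ|+|y−yᵢ|) = Σwᵢ|x−xᵢ| + Σwᵢ|y−yᵢ|, so x and y are optimised independently as 1-D weighted medians.
Total weight W = 516; half = 258.
x-coordinate, sorted with cumulative weight:
  x=2 (Calder, w=40) cum 40
  x=4 (Denby, w=10) cum 50
  x=11 (Fenton, w=40) cum 90
  x=14 (Brookfield, w=200) cum 290  ← median
  x=14 (Elwood, w=80) cum 370
  x=16 (Granby, w=80) cum 450
  x=18 (Ashton, w=6) cum 456
  x=19 (Holt, w=60) cum 516
⇒ x* = 14
y-coordinate, sorted with cumulative weight:
  y=2 (Brookfield, w=200) cum 200
  y=4 (Elwood, w=80) cum 280  ← median
  y=5 (Granby, w=80) cum 360
  y=6 (Holt, w=60) cum 420
  y=11 (Fenton, w=40) cum 460
  y=13 (Ashton, w=6) cum 466
  y=14 (Denby, w=10) cum 476
  y=18 (Calder, w=40) cum 516
⇒ y* = 4

(14, 4)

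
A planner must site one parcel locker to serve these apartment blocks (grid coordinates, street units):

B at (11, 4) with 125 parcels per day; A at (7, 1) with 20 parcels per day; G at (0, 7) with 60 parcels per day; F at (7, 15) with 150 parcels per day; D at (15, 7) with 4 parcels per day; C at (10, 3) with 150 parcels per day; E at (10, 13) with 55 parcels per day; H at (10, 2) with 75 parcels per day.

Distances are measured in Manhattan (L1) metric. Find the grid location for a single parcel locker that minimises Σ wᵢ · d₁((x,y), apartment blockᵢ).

Manhattan distance separates: Σwᵢ(|x−xᵢ|+|y−yᵢ|) = Σwᵢ|x−xᵢ| + Σwᵢ|y−yᵢ|, so x and y are optimised independently as 1-D weighted medians.
Total weight W = 639; half = 319.5.
x-coordinate, sorted with cumulative weight:
  x=0 (G, w=60) cum 60
  x=7 (A, w=20) cum 80
  x=7 (F, w=150) cum 230
  x=10 (C, w=150) cum 380  ← median
  x=10 (E, w=55) cum 435
  x=10 (H, w=75) cum 510
  x=11 (B, w=125) cum 635
  x=15 (D, w=4) cum 639
⇒ x* = 10
y-coordinate, sorted with cumulative weight:
  y=1 (A, w=20) cum 20
  y=2 (H, w=75) cum 95
  y=3 (C, w=150) cum 245
  y=4 (B, w=125) cum 370  ← median
  y=7 (G, w=60) cum 430
  y=7 (D, w=4) cum 434
  y=13 (E, w=55) cum 489
  y=15 (F, w=150) cum 639
⇒ y* = 4

(10, 4)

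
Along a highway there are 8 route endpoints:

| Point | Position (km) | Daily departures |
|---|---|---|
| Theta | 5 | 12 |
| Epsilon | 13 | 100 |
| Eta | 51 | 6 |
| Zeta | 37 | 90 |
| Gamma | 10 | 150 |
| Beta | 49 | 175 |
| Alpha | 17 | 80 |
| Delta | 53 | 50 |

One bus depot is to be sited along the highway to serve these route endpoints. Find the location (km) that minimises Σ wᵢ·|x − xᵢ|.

For a sum of weighted absolute distances on a line, the optimum is the weighted median (not the mean). Total weight W = 663; half-weight = 331.5.
Sort by position and accumulate weight:
  km 5 (Theta, w=12) → cum 12
  km 10 (Gamma, w=150) → cum 162
  km 13 (Epsilon, w=100) → cum 262
  km 17 (Alpha, w=80) → cum 342  ≥ 331.5 → median here
  km 37 (Zeta, w=90) → cum 432
  km 49 (Beta, w=175) → cum 607
  km 51 (Eta, w=6) → cum 613
  km 53 (Delta, w=50) → cum 663
Optimal location: km 17.

x = 17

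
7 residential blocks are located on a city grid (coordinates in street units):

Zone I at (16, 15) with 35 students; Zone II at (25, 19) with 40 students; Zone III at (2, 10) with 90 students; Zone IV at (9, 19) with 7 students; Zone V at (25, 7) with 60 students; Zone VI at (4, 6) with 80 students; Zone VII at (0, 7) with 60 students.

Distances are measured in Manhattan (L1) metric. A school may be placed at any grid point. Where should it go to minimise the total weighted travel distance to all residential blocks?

Manhattan distance separates: Σwᵢ(|x−xᵢ|+|y−yᵢ|) = Σwᵢ|x−xᵢ| + Σwᵢ|y−yᵢ|, so x and y are optimised independently as 1-D weighted medians.
Total weight W = 372; half = 186.
x-coordinate, sorted with cumulative weight:
  x=0 (Zone VII, w=60) cum 60
  x=2 (Zone III, w=90) cum 150
  x=4 (Zone VI, w=80) cum 230  ← median
  x=9 (Zone IV, w=7) cum 237
  x=16 (Zone I, w=35) cum 272
  x=25 (Zone II, w=40) cum 312
  x=25 (Zone V, w=60) cum 372
⇒ x* = 4
y-coordinate, sorted with cumulative weight:
  y=6 (Zone VI, w=80) cum 80
  y=7 (Zone V, w=60) cum 140
  y=7 (Zone VII, w=60) cum 200  ← median
  y=10 (Zone III, w=90) cum 290
  y=15 (Zone I, w=35) cum 325
  y=19 (Zone II, w=40) cum 365
  y=19 (Zone IV, w=7) cum 372
⇒ y* = 7

(4, 7)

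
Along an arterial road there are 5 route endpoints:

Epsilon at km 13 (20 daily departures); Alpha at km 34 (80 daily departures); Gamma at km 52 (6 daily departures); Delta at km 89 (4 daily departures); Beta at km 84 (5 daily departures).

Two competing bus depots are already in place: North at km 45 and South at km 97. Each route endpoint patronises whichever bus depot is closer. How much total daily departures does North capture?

106

The indifferent point is the midpoint (45+97)/2 = 71; route endpoints left of it (closer to North at 45) go to North, those right go to South.
  Epsilon at 13 (w=20) → North
  Alpha at 34 (w=80) → North
  Gamma at 52 (w=6) → North
  Beta at 84 (w=5) → South
  Delta at 89 (w=4) → South
North captures 106; South captures 9.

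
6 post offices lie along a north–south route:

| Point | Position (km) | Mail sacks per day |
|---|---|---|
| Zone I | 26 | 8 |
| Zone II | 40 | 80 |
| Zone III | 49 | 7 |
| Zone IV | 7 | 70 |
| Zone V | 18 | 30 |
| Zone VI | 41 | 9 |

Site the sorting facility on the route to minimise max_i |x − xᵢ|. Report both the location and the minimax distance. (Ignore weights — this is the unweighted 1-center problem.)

location 28, max distance 21

The 1-center on a line is the midpoint of the two extreme points: leftmost at 7, rightmost at 49.
Optimal location = (7 + 49)/2 = 28; maximum distance = (49 − 7)/2 = 21.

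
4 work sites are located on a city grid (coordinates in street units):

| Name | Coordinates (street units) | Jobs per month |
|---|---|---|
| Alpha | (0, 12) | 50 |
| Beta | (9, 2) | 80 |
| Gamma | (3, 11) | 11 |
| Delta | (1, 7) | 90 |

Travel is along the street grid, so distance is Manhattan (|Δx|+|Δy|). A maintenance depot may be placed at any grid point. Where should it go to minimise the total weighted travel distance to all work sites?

Manhattan distance separates: Σwᵢ(|x−xᵢ|+|y−yᵢ|) = Σwᵢ|x−xᵢ| + Σwᵢ|y−yᵢ|, so x and y are optimised independently as 1-D weighted medians.
Total weight W = 231; half = 115.5.
x-coordinate, sorted with cumulative weight:
  x=0 (Alpha, w=50) cum 50
  x=1 (Delta, w=90) cum 140  ← median
  x=3 (Gamma, w=11) cum 151
  x=9 (Beta, w=80) cum 231
⇒ x* = 1
y-coordinate, sorted with cumulative weight:
  y=2 (Beta, w=80) cum 80
  y=7 (Delta, w=90) cum 170  ← median
  y=11 (Gamma, w=11) cum 181
  y=12 (Alpha, w=50) cum 231
⇒ y* = 7

(1, 7)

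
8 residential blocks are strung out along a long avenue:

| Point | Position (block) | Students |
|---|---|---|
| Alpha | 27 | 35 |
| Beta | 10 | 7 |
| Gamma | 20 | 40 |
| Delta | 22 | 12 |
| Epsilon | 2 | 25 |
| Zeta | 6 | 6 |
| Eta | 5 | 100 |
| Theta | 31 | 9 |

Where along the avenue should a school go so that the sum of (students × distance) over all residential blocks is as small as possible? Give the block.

x = 5

For a sum of weighted absolute distances on a line, the optimum is the weighted median (not the mean). Total weight W = 234; half-weight = 117.
Sort by position and accumulate weight:
  block 2 (Epsilon, w=25) → cum 25
  block 5 (Eta, w=100) → cum 125  ≥ 117 → median here
  block 6 (Zeta, w=6) → cum 131
  block 10 (Beta, w=7) → cum 138
  block 20 (Gamma, w=40) → cum 178
  block 22 (Delta, w=12) → cum 190
  block 27 (Alpha, w=35) → cum 225
  block 31 (Theta, w=9) → cum 234
Optimal location: block 5.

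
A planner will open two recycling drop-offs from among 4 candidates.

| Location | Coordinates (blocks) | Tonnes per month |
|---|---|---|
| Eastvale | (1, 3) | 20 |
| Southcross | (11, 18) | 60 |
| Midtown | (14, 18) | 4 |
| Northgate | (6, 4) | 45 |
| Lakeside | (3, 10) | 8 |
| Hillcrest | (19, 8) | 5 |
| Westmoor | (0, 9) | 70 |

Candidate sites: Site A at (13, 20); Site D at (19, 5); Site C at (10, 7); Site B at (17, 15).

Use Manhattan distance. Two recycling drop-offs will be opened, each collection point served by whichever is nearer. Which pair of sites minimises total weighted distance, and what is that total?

{Site A, Site C}, total 1797

Evaluate every pair (each demand assigned to the nearer of the two):
  {Site A, Site C}: total = 1797
  {Site C, Site B}: total = 2104
  {Site D, Site C}: total = 2290
  {Site A, Site D}: total = 3067
  {Site D, Site B}: total = 3371
  {Site A, Site B}: total = 3609
Best pair: {Site A, Site C} with total 1797.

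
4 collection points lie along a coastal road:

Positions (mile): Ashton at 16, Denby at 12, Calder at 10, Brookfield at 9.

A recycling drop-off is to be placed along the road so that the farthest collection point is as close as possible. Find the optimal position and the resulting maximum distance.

location 12.5, max distance 3.5

The 1-center on a line is the midpoint of the two extreme points: leftmost at 9, rightmost at 16.
Optimal location = (9 + 16)/2 = 12.5; maximum distance = (16 − 9)/2 = 3.5.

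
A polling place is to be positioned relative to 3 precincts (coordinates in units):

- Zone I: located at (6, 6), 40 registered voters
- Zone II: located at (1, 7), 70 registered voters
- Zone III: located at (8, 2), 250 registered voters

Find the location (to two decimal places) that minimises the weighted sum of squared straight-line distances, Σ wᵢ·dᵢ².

The minimiser of Σwᵢ‖p−pᵢ‖² is the weighted centroid p* = (Σwᵢpᵢ)/(Σwᵢ).
Σwᵢ = 360.
Σwᵢxᵢ = 40·6 + 70·1 + 250·8 = 2310.
Σwᵢyᵢ = 40·6 + 70·7 + 250·2 = 1230.
x* = 2310/360 = 6.42, y* = 1230/360 = 3.42.

(6.42, 3.42)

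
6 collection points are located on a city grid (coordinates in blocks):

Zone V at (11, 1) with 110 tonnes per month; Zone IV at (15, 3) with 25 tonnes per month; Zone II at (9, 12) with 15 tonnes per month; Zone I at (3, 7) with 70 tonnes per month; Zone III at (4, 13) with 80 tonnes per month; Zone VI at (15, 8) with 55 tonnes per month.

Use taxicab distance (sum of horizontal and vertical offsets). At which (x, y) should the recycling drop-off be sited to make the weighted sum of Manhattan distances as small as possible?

(11, 7)

Manhattan distance separates: Σwᵢ(|x−xᵢ|+|y−yᵢ|) = Σwᵢ|x−xᵢ| + Σwᵢ|y−yᵢ|, so x and y are optimised independently as 1-D weighted medians.
Total weight W = 355; half = 177.5.
x-coordinate, sorted with cumulative weight:
  x=3 (Zone I, w=70) cum 70
  x=4 (Zone III, w=80) cum 150
  x=9 (Zone II, w=15) cum 165
  x=11 (Zone V, w=110) cum 275  ← median
  x=15 (Zone IV, w=25) cum 300
  x=15 (Zone VI, w=55) cum 355
⇒ x* = 11
y-coordinate, sorted with cumulative weight:
  y=1 (Zone V, w=110) cum 110
  y=3 (Zone IV, w=25) cum 135
  y=7 (Zone I, w=70) cum 205  ← median
  y=8 (Zone VI, w=55) cum 260
  y=12 (Zone II, w=15) cum 275
  y=13 (Zone III, w=80) cum 355
⇒ y* = 7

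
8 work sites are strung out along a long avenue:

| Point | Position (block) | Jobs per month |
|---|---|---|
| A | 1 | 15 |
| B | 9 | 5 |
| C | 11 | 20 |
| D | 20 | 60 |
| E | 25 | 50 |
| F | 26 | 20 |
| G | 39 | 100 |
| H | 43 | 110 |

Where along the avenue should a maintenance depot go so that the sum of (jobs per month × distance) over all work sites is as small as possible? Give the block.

x = 39

For a sum of weighted absolute distances on a line, the optimum is the weighted median (not the mean). Total weight W = 380; half-weight = 190.
Sort by position and accumulate weight:
  block 1 (A, w=15) → cum 15
  block 9 (B, w=5) → cum 20
  block 11 (C, w=20) → cum 40
  block 20 (D, w=60) → cum 100
  block 25 (E, w=50) → cum 150
  block 26 (F, w=20) → cum 170
  block 39 (G, w=100) → cum 270  ≥ 190 → median here
  block 43 (H, w=110) → cum 380
Optimal location: block 39.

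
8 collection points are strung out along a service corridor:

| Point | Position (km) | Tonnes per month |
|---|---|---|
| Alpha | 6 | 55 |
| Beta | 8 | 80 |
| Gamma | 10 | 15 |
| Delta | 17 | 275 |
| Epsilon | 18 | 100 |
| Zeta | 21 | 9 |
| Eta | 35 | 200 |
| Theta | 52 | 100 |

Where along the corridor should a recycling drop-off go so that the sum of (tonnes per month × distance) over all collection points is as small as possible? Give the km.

x = 17

For a sum of weighted absolute distances on a line, the optimum is the weighted median (not the mean). Total weight W = 834; half-weight = 417.
Sort by position and accumulate weight:
  km 6 (Alpha, w=55) → cum 55
  km 8 (Beta, w=80) → cum 135
  km 10 (Gamma, w=15) → cum 150
  km 17 (Delta, w=275) → cum 425  ≥ 417 → median here
  km 18 (Epsilon, w=100) → cum 525
  km 21 (Zeta, w=9) → cum 534
  km 35 (Eta, w=200) → cum 734
  km 52 (Theta, w=100) → cum 834
Optimal location: km 17.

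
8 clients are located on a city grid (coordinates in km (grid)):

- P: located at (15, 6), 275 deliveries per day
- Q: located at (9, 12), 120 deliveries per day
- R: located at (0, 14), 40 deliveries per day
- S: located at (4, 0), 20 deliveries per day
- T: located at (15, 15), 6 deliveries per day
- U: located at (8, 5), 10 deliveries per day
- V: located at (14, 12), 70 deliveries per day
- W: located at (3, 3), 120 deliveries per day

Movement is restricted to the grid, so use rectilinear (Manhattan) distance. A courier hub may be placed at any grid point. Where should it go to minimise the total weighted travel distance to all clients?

(14, 6)

Manhattan distance separates: Σwᵢ(|x−xᵢ|+|y−yᵢ|) = Σwᵢ|x−xᵢ| + Σwᵢ|y−yᵢ|, so x and y are optimised independently as 1-D weighted medians.
Total weight W = 661; half = 330.5.
x-coordinate, sorted with cumulative weight:
  x=0 (R, w=40) cum 40
  x=3 (W, w=120) cum 160
  x=4 (S, w=20) cum 180
  x=8 (U, w=10) cum 190
  x=9 (Q, w=120) cum 310
  x=14 (V, w=70) cum 380  ← median
  x=15 (P, w=275) cum 655
  x=15 (T, w=6) cum 661
⇒ x* = 14
y-coordinate, sorted with cumulative weight:
  y=0 (S, w=20) cum 20
  y=3 (W, w=120) cum 140
  y=5 (U, w=10) cum 150
  y=6 (P, w=275) cum 425  ← median
  y=12 (Q, w=120) cum 545
  y=12 (V, w=70) cum 615
  y=14 (R, w=40) cum 655
  y=15 (T, w=6) cum 661
⇒ y* = 6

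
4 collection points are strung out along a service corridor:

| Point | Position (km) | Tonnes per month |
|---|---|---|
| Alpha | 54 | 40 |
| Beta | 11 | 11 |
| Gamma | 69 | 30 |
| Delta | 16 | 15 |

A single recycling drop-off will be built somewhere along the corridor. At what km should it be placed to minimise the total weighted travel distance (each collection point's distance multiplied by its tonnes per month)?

x = 54

For a sum of weighted absolute distances on a line, the optimum is the weighted median (not the mean). Total weight W = 96; half-weight = 48.
Sort by position and accumulate weight:
  km 11 (Beta, w=11) → cum 11
  km 16 (Delta, w=15) → cum 26
  km 54 (Alpha, w=40) → cum 66  ≥ 48 → median here
  km 69 (Gamma, w=30) → cum 96
Optimal location: km 54.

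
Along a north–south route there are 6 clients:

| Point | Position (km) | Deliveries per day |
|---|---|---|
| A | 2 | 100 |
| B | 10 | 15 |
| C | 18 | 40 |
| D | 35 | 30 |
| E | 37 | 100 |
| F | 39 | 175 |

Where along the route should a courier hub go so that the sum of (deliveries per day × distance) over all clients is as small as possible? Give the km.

x = 37

For a sum of weighted absolute distances on a line, the optimum is the weighted median (not the mean). Total weight W = 460; half-weight = 230.
Sort by position and accumulate weight:
  km 2 (A, w=100) → cum 100
  km 10 (B, w=15) → cum 115
  km 18 (C, w=40) → cum 155
  km 35 (D, w=30) → cum 185
  km 37 (E, w=100) → cum 285  ≥ 230 → median here
  km 39 (F, w=175) → cum 460
Optimal location: km 37.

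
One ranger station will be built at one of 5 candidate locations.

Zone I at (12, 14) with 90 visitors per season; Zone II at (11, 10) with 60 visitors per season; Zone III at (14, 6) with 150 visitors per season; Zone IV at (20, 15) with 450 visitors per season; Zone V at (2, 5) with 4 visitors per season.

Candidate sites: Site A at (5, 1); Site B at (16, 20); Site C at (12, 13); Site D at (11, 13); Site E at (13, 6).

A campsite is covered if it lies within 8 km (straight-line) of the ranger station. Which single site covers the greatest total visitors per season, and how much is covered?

Coverage radius r = 8 km; a point is covered iff (Δx)²+(Δy)² ≤ 8² = 64.
  Site A (5, 1): covers {Zone V} → 4
  Site B (16, 20): covers {Zone I, Zone IV} → 540
  Site C (12, 13): covers {Zone I, Zone II, Zone III} → 300
  Site D (11, 13): covers {Zone I, Zone II, Zone III} → 300
  Site E (13, 6): covers {Zone II, Zone III} → 210
Maximum coverage at Site B: 540 visitors per season.

Site B, covering 540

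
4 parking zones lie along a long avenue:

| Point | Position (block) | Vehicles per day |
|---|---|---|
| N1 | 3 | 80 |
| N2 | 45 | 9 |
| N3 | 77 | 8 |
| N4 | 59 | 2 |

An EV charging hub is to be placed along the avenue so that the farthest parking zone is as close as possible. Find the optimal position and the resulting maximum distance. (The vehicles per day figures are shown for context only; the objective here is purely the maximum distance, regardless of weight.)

The 1-center on a line is the midpoint of the two extreme points: leftmost at 3, rightmost at 77.
Optimal location = (3 + 77)/2 = 40; maximum distance = (77 − 3)/2 = 37.

location 40, max distance 37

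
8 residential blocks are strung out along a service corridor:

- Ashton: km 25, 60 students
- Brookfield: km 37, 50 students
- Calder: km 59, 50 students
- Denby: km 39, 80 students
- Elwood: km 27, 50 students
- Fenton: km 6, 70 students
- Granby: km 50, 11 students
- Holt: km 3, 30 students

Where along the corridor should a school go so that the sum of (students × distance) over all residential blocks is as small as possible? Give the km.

For a sum of weighted absolute distances on a line, the optimum is the weighted median (not the mean). Total weight W = 401; half-weight = 200.5.
Sort by position and accumulate weight:
  km 3 (Holt, w=30) → cum 30
  km 6 (Fenton, w=70) → cum 100
  km 25 (Ashton, w=60) → cum 160
  km 27 (Elwood, w=50) → cum 210  ≥ 200.5 → median here
  km 37 (Brookfield, w=50) → cum 260
  km 39 (Denby, w=80) → cum 340
  km 50 (Granby, w=11) → cum 351
  km 59 (Calder, w=50) → cum 401
Optimal location: km 27.

x = 27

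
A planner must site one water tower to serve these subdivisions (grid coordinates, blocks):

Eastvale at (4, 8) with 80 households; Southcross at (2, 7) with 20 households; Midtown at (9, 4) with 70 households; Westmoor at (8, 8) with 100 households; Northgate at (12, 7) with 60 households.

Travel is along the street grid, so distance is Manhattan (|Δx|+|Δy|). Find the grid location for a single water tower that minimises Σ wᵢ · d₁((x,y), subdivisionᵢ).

(8, 8)

Manhattan distance separates: Σwᵢ(|x−xᵢ|+|y−yᵢ|) = Σwᵢ|x−xᵢ| + Σwᵢ|y−yᵢ|, so x and y are optimised independently as 1-D weighted medians.
Total weight W = 330; half = 165.
x-coordinate, sorted with cumulative weight:
  x=2 (Southcross, w=20) cum 20
  x=4 (Eastvale, w=80) cum 100
  x=8 (Westmoor, w=100) cum 200  ← median
  x=9 (Midtown, w=70) cum 270
  x=12 (Northgate, w=60) cum 330
⇒ x* = 8
y-coordinate, sorted with cumulative weight:
  y=4 (Midtown, w=70) cum 70
  y=7 (Southcross, w=20) cum 90
  y=7 (Northgate, w=60) cum 150
  y=8 (Eastvale, w=80) cum 230  ← median
  y=8 (Westmoor, w=100) cum 330
⇒ y* = 8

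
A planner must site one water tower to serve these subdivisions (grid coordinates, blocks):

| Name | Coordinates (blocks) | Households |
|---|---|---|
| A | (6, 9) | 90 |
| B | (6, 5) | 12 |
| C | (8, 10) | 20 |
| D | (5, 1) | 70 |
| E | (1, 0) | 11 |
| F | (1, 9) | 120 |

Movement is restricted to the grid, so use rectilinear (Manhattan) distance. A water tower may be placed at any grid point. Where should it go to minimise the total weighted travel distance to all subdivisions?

Manhattan distance separates: Σwᵢ(|x−xᵢ|+|y−yᵢ|) = Σwᵢ|x−xᵢ| + Σwᵢ|y−yᵢ|, so x and y are optimised independently as 1-D weighted medians.
Total weight W = 323; half = 161.5.
x-coordinate, sorted with cumulative weight:
  x=1 (E, w=11) cum 11
  x=1 (F, w=120) cum 131
  x=5 (D, w=70) cum 201  ← median
  x=6 (A, w=90) cum 291
  x=6 (B, w=12) cum 303
  x=8 (C, w=20) cum 323
⇒ x* = 5
y-coordinate, sorted with cumulative weight:
  y=0 (E, w=11) cum 11
  y=1 (D, w=70) cum 81
  y=5 (B, w=12) cum 93
  y=9 (A, w=90) cum 183  ← median
  y=9 (F, w=120) cum 303
  y=10 (C, w=20) cum 323
⇒ y* = 9

(5, 9)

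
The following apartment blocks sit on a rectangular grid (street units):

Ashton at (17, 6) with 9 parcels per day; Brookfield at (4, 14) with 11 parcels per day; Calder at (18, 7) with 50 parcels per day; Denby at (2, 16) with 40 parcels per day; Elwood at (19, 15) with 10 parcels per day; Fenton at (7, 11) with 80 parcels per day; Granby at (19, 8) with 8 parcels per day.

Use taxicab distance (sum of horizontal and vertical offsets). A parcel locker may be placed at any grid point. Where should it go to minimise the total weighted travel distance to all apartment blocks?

Manhattan distance separates: Σwᵢ(|x−xᵢ|+|y−yᵢ|) = Σwᵢ|x−xᵢ| + Σwᵢ|y−yᵢ|, so x and y are optimised independently as 1-D weighted medians.
Total weight W = 208; half = 104.
x-coordinate, sorted with cumulative weight:
  x=2 (Denby, w=40) cum 40
  x=4 (Brookfield, w=11) cum 51
  x=7 (Fenton, w=80) cum 131  ← median
  x=17 (Ashton, w=9) cum 140
  x=18 (Calder, w=50) cum 190
  x=19 (Elwood, w=10) cum 200
  x=19 (Granby, w=8) cum 208
⇒ x* = 7
y-coordinate, sorted with cumulative weight:
  y=6 (Ashton, w=9) cum 9
  y=7 (Calder, w=50) cum 59
  y=8 (Granby, w=8) cum 67
  y=11 (Fenton, w=80) cum 147  ← median
  y=14 (Brookfield, w=11) cum 158
  y=15 (Elwood, w=10) cum 168
  y=16 (Denby, w=40) cum 208
⇒ y* = 11

(7, 11)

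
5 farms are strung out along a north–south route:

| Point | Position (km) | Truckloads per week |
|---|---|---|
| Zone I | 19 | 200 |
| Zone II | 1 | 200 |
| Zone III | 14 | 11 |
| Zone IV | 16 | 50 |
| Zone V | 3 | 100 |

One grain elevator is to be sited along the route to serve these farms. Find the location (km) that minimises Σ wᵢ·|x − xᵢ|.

For a sum of weighted absolute distances on a line, the optimum is the weighted median (not the mean). Total weight W = 561; half-weight = 280.5.
Sort by position and accumulate weight:
  km 1 (Zone II, w=200) → cum 200
  km 3 (Zone V, w=100) → cum 300  ≥ 280.5 → median here
  km 14 (Zone III, w=11) → cum 311
  km 16 (Zone IV, w=50) → cum 361
  km 19 (Zone I, w=200) → cum 561
Optimal location: km 3.

x = 3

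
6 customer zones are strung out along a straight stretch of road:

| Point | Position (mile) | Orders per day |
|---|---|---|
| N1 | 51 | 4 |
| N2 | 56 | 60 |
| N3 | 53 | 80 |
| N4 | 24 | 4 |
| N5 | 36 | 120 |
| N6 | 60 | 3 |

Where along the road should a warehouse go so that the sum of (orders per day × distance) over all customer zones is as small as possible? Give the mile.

x = 53

For a sum of weighted absolute distances on a line, the optimum is the weighted median (not the mean). Total weight W = 271; half-weight = 135.5.
Sort by position and accumulate weight:
  mile 24 (N4, w=4) → cum 4
  mile 36 (N5, w=120) → cum 124
  mile 51 (N1, w=4) → cum 128
  mile 53 (N3, w=80) → cum 208  ≥ 135.5 → median here
  mile 56 (N2, w=60) → cum 268
  mile 60 (N6, w=3) → cum 271
Optimal location: mile 53.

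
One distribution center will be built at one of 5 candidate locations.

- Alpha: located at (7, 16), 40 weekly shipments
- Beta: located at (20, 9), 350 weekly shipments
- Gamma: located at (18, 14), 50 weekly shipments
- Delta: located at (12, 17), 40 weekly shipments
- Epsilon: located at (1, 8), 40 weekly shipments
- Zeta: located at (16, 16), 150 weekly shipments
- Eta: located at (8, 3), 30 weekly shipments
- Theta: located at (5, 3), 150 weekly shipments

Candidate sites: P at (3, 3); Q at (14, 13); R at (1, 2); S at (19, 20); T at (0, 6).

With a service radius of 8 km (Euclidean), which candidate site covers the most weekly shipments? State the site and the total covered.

Coverage radius r = 8 km; a point is covered iff (Δx)²+(Δy)² ≤ 8² = 64.
  P (3, 3): covers {Epsilon, Eta, Theta} → 220
  Q (14, 13): covers {Alpha, Beta, Gamma, Delta, Zeta} → 630
  R (1, 2): covers {Epsilon, Eta, Theta} → 220
  S (19, 20): covers {Gamma, Delta, Zeta} → 240
  T (0, 6): covers {Epsilon, Theta} → 190
Maximum coverage at Q: 630 weekly shipments.

Q, covering 630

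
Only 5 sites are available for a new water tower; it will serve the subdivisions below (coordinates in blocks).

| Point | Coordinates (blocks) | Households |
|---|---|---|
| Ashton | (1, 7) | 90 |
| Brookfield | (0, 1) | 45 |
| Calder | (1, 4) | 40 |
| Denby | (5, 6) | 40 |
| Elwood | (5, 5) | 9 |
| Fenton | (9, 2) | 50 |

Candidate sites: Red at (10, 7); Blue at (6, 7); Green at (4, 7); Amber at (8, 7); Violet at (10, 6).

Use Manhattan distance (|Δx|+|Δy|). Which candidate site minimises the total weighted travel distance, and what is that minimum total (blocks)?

Total weighted distance at each candidate:
  Red (10, 7): total = 2613
  Blue (6, 7): total = 1817
  Green (4, 7): total = 1567
  Amber (8, 7): total = 2165
  Violet (10, 6): total = 2519
Minimum is at Green with total 1567 blocks.

Green, total 1567 blocks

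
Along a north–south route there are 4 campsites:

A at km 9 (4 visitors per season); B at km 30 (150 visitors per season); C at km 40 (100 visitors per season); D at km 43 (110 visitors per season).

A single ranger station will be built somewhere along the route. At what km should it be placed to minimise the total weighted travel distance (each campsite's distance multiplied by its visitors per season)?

For a sum of weighted absolute distances on a line, the optimum is the weighted median (not the mean). Total weight W = 364; half-weight = 182.
Sort by position and accumulate weight:
  km 9 (A, w=4) → cum 4
  km 30 (B, w=150) → cum 154
  km 40 (C, w=100) → cum 254  ≥ 182 → median here
  km 43 (D, w=110) → cum 364
Optimal location: km 40.

x = 40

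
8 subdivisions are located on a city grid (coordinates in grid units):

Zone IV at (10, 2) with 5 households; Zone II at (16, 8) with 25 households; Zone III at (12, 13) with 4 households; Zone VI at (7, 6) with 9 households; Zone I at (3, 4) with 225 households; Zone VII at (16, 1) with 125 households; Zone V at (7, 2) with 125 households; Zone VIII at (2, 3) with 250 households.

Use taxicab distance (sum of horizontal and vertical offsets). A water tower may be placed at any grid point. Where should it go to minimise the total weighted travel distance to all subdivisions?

Manhattan distance separates: Σwᵢ(|x−xᵢ|+|y−yᵢ|) = Σwᵢ|x−xᵢ| + Σwᵢ|y−yᵢ|, so x and y are optimised independently as 1-D weighted medians.
Total weight W = 768; half = 384.
x-coordinate, sorted with cumulative weight:
  x=2 (Zone VIII, w=250) cum 250
  x=3 (Zone I, w=225) cum 475  ← median
  x=7 (Zone VI, w=9) cum 484
  x=7 (Zone V, w=125) cum 609
  x=10 (Zone IV, w=5) cum 614
  x=12 (Zone III, w=4) cum 618
  x=16 (Zone II, w=25) cum 643
  x=16 (Zone VII, w=125) cum 768
⇒ x* = 3
y-coordinate, sorted with cumulative weight:
  y=1 (Zone VII, w=125) cum 125
  y=2 (Zone IV, w=5) cum 130
  y=2 (Zone V, w=125) cum 255
  y=3 (Zone VIII, w=250) cum 505  ← median
  y=4 (Zone I, w=225) cum 730
  y=6 (Zone VI, w=9) cum 739
  y=8 (Zone II, w=25) cum 764
  y=13 (Zone III, w=4) cum 768
⇒ y* = 3

(3, 3)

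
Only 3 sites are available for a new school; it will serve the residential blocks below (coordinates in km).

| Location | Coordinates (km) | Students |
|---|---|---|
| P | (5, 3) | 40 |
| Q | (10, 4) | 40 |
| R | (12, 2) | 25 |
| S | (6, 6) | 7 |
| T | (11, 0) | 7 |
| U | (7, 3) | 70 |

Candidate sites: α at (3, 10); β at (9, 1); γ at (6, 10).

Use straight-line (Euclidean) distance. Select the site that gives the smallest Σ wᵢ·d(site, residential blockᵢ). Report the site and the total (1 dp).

Total weighted distance at each candidate:
  α (3, 10): total = 1650.0
  β (9, 1): total = 638.9
  γ (6, 10): total = 1422.5
Minimum is at β with total 638.9 km.

β, total 638.9 km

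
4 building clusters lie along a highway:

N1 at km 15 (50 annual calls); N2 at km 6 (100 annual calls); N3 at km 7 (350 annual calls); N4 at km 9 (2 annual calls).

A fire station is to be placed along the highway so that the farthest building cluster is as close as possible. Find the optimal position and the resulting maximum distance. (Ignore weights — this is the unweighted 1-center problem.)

The 1-center on a line is the midpoint of the two extreme points: leftmost at 6, rightmost at 15.
Optimal location = (6 + 15)/2 = 10.5; maximum distance = (15 − 6)/2 = 4.5.

location 10.5, max distance 4.5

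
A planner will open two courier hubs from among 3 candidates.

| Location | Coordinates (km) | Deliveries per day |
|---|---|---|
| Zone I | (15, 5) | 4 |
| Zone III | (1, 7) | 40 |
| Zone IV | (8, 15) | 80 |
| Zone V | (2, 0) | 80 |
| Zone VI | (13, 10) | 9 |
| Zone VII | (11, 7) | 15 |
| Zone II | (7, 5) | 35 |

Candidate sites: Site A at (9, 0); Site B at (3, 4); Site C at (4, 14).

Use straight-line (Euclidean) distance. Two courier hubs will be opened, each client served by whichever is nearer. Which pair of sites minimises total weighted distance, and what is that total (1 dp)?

{Site B, Site C}, total 1213.2

Evaluate every pair (each demand assigned to the nearer of the two):
  {Site B, Site C}: total = 1213.2
  {Site A, Site C}: total = 1612.0
  {Site A, Site B}: total = 1822.4
Best pair: {Site B, Site C} with total 1213.2.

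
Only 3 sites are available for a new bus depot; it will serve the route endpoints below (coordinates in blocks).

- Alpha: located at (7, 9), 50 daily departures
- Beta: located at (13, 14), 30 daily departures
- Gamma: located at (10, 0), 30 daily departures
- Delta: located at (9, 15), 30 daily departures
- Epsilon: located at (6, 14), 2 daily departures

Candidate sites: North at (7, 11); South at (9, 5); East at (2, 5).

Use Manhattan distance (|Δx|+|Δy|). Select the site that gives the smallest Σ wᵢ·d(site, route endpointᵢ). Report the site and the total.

Total weighted distance at each candidate:
  North (7, 11): total = 978
  South (9, 5): total = 1194
  East (2, 5): total = 1976
Minimum is at North with total 978 blocks.

North, total 978 blocks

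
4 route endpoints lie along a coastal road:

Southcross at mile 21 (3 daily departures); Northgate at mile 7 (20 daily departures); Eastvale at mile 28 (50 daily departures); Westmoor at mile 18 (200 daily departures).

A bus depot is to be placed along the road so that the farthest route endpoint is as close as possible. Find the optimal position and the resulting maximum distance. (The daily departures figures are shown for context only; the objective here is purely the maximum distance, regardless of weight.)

location 17.5, max distance 10.5

The 1-center on a line is the midpoint of the two extreme points: leftmost at 7, rightmost at 28.
Optimal location = (7 + 28)/2 = 17.5; maximum distance = (28 − 7)/2 = 10.5.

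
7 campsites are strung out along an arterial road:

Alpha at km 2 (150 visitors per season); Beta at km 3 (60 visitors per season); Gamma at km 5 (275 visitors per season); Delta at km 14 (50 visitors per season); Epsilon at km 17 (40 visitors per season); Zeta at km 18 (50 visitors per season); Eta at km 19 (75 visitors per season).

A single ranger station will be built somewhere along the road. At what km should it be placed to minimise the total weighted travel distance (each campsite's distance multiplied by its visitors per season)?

For a sum of weighted absolute distances on a line, the optimum is the weighted median (not the mean). Total weight W = 700; half-weight = 350.
Sort by position and accumulate weight:
  km 2 (Alpha, w=150) → cum 150
  km 3 (Beta, w=60) → cum 210
  km 5 (Gamma, w=275) → cum 485  ≥ 350 → median here
  km 14 (Delta, w=50) → cum 535
  km 17 (Epsilon, w=40) → cum 575
  km 18 (Zeta, w=50) → cum 625
  km 19 (Eta, w=75) → cum 700
Optimal location: km 5.

x = 5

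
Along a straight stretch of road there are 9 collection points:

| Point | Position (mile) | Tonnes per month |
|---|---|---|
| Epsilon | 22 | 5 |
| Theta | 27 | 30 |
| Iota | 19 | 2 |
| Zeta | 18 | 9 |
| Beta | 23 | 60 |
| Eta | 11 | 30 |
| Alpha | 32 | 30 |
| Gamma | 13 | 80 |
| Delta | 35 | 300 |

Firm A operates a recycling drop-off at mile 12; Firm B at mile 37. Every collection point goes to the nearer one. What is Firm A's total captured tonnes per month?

The indifferent point is the midpoint (12+37)/2 = 24.5; collection points left of it (closer to Firm A at 12) go to Firm A, those right go to Firm B.
  Eta at 11 (w=30) → Firm A
  Gamma at 13 (w=80) → Firm A
  Zeta at 18 (w=9) → Firm A
  Iota at 19 (w=2) → Firm A
  Epsilon at 22 (w=5) → Firm A
  Beta at 23 (w=60) → Firm A
  Theta at 27 (w=30) → Firm B
  Alpha at 32 (w=30) → Firm B
  Delta at 35 (w=300) → Firm B
Firm A captures 186; Firm B captures 360.

186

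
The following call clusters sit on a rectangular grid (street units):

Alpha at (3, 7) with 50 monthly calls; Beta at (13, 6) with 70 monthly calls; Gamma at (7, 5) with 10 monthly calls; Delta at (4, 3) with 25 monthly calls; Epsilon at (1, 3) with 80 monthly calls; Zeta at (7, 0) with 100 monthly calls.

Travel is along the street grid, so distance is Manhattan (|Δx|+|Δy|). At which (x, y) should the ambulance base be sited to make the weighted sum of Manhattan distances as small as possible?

(7, 3)

Manhattan distance separates: Σwᵢ(|x−xᵢ|+|y−yᵢ|) = Σwᵢ|x−xᵢ| + Σwᵢ|y−yᵢ|, so x and y are optimised independently as 1-D weighted medians.
Total weight W = 335; half = 167.5.
x-coordinate, sorted with cumulative weight:
  x=1 (Epsilon, w=80) cum 80
  x=3 (Alpha, w=50) cum 130
  x=4 (Delta, w=25) cum 155
  x=7 (Gamma, w=10) cum 165
  x=7 (Zeta, w=100) cum 265  ← median
  x=13 (Beta, w=70) cum 335
⇒ x* = 7
y-coordinate, sorted with cumulative weight:
  y=0 (Zeta, w=100) cum 100
  y=3 (Delta, w=25) cum 125
  y=3 (Epsilon, w=80) cum 205  ← median
  y=5 (Gamma, w=10) cum 215
  y=6 (Beta, w=70) cum 285
  y=7 (Alpha, w=50) cum 335
⇒ y* = 3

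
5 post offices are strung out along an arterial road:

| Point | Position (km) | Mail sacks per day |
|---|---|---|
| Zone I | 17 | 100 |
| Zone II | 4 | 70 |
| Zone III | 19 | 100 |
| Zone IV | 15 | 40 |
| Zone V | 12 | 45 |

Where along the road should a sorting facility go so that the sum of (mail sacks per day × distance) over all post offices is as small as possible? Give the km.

x = 17

For a sum of weighted absolute distances on a line, the optimum is the weighted median (not the mean). Total weight W = 355; half-weight = 177.5.
Sort by position and accumulate weight:
  km 4 (Zone II, w=70) → cum 70
  km 12 (Zone V, w=45) → cum 115
  km 15 (Zone IV, w=40) → cum 155
  km 17 (Zone I, w=100) → cum 255  ≥ 177.5 → median here
  km 19 (Zone III, w=100) → cum 355
Optimal location: km 17.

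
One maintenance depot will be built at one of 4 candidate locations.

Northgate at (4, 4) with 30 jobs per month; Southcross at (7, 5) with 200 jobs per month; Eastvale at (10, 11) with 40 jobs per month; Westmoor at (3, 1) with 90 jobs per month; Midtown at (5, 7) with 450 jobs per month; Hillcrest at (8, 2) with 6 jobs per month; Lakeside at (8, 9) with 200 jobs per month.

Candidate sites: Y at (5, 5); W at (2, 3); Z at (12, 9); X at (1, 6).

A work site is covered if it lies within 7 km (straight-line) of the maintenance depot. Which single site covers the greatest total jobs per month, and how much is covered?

Coverage radius r = 7 km; a point is covered iff (Δx)²+(Δy)² ≤ 7² = 49.
  Y (5, 5): covers {Northgate, Southcross, Westmoor, Midtown, Hillcrest, Lakeside} → 976
  W (2, 3): covers {Northgate, Southcross, Westmoor, Midtown, Hillcrest} → 776
  Z (12, 9): covers {Southcross, Eastvale, Lakeside} → 440
  X (1, 6): covers {Northgate, Southcross, Westmoor, Midtown} → 770
Maximum coverage at Y: 976 jobs per month.

Y, covering 976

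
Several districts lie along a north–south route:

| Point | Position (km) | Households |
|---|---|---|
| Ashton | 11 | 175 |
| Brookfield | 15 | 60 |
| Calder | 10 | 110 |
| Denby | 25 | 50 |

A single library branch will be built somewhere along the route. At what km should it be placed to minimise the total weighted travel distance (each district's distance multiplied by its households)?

x = 11

For a sum of weighted absolute distances on a line, the optimum is the weighted median (not the mean). Total weight W = 395; half-weight = 197.5.
Sort by position and accumulate weight:
  km 10 (Calder, w=110) → cum 110
  km 11 (Ashton, w=175) → cum 285  ≥ 197.5 → median here
  km 15 (Brookfield, w=60) → cum 345
  km 25 (Denby, w=50) → cum 395
Optimal location: km 11.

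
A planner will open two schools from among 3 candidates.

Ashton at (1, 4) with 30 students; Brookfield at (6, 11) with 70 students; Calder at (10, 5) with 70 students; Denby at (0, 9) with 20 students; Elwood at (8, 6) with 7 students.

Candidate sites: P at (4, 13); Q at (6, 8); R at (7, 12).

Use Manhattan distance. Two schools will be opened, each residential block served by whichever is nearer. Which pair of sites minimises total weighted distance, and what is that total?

{Q, R}, total 1068

Evaluate every pair (each demand assigned to the nearer of the two):
  {Q, R}: total = 1068
  {P, Q}: total = 1138
  {P, R}: total = 1409
Best pair: {Q, R} with total 1068.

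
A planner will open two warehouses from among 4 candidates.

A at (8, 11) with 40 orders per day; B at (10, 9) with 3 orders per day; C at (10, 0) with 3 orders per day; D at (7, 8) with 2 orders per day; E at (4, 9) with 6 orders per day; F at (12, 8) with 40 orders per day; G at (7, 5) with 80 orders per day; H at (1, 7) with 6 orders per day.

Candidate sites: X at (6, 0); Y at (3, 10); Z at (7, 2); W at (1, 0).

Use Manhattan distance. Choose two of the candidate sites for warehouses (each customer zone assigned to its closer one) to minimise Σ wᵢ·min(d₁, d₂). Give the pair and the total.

{Y, Z}, total 1013

Evaluate every pair (each demand assigned to the nearer of the two):
  {Y, Z}: total = 1013
  {Z, W}: total = 1239
  {X, Y}: total = 1250
  {X, Z}: total = 1260
  {Y, W}: total = 1505
  {X, W}: total = 1737
Best pair: {Y, Z} with total 1013.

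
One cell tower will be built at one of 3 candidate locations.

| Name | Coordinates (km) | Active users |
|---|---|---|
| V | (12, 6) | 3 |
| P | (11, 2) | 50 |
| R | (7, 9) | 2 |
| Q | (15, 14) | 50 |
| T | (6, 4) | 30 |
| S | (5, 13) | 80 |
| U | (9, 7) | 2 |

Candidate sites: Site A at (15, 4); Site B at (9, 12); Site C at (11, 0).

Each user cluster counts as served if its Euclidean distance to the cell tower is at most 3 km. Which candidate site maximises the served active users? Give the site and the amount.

Coverage radius r = 3 km; a point is covered iff (Δx)²+(Δy)² ≤ 3² = 9.
  Site A (15, 4): covers {none} → 0
  Site B (9, 12): covers {none} → 0
  Site C (11, 0): covers {P} → 50
Maximum coverage at Site C: 50 active users.

Site C, covering 50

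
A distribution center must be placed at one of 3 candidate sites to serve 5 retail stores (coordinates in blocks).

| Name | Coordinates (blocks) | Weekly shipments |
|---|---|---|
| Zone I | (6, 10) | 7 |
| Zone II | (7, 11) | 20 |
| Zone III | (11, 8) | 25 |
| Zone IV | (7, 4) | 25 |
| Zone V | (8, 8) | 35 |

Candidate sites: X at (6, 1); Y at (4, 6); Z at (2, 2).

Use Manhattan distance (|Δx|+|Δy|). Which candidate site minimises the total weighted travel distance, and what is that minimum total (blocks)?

Y, total 762 blocks

Total weighted distance at each candidate:
  X (6, 1): total = 998
  Y (4, 6): total = 762
  Z (2, 2): total = 1334
Minimum is at Y with total 762 blocks.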